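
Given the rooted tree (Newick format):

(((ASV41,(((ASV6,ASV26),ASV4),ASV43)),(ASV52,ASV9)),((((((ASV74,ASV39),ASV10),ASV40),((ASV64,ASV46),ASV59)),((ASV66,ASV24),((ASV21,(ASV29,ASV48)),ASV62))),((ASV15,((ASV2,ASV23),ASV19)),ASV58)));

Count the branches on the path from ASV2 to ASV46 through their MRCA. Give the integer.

The MRCA of ASV2 and ASV46 is the node subtending ((((((ASV74,ASV39),ASV10),ASV40),((ASV64,ASV46),ASV59)),((ASV66,ASV24),((ASV21,(ASV29,ASV48)),ASV62))),((ASV15,((ASV2,ASV23),ASV19)),ASV58)).
From ASV2 up to that node: 5 branches. From ASV46 up to the same node: 5 branches. Total: 5 + 5 = 10.

10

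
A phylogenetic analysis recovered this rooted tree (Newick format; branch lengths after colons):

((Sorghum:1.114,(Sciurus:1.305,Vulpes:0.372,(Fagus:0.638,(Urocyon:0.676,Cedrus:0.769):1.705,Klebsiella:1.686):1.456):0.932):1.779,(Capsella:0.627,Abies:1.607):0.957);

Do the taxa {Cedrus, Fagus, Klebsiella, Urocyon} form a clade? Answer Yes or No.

The most recent common ancestor of these taxa subtends (Fagus,(Urocyon,Cedrus),Klebsiella).
That clade has exactly 4 tips — every listed taxon and nothing else — so the group is monophyletic.

Yes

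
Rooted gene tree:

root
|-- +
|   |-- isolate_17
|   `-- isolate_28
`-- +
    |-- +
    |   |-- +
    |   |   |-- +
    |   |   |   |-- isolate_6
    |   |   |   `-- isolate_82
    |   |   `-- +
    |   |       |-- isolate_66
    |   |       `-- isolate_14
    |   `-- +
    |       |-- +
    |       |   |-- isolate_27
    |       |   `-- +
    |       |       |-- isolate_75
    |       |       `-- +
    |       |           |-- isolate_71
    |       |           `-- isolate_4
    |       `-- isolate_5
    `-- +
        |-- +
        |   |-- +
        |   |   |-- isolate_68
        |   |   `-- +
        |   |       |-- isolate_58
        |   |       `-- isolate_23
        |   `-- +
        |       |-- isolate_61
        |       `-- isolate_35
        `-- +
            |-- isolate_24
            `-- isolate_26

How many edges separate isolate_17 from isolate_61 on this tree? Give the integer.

The MRCA of isolate_17 and isolate_61 is the root of the tree.
From isolate_17 up to that node: 2 branches. From isolate_61 up to the same node: 5 branches. Total: 2 + 5 = 7.

7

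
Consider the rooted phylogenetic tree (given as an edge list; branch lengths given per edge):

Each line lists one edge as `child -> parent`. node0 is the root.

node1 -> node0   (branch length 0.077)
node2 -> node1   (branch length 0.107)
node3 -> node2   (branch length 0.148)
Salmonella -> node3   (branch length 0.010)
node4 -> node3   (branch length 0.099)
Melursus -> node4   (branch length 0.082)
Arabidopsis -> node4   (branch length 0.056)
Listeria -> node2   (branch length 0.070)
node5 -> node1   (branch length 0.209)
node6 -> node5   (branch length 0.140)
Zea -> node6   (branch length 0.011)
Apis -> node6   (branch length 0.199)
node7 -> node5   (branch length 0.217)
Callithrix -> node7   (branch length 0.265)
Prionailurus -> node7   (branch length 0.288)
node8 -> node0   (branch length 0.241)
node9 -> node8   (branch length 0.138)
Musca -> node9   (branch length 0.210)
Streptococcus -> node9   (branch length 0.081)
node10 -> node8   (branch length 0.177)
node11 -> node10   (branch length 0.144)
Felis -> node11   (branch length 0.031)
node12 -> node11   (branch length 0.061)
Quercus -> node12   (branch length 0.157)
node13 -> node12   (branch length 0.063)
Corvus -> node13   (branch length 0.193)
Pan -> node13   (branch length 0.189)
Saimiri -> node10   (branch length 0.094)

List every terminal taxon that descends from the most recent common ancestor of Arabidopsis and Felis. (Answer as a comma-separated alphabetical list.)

Apis, Arabidopsis, Callithrix, Corvus, Felis, Listeria, Melursus, Musca, Pan, Prionailurus, Quercus, Saimiri, Salmonella, Streptococcus, Zea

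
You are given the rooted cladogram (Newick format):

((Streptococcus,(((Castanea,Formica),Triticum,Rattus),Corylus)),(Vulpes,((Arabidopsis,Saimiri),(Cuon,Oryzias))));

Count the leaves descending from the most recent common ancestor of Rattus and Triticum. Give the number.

The MRCA of Rattus and Triticum is the node subtending ((Castanea,Formica),Triticum,Rattus).
That clade contains 4 terminal taxa: Castanea, Formica, Rattus, Triticum.

4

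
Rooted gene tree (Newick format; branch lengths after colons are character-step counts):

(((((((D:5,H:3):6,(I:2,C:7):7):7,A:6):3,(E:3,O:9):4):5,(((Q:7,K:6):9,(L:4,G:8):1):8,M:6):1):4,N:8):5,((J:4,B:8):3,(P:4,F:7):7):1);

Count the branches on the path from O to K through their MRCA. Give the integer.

The MRCA of O and K is the node subtending (((((D,H),(I,C)),A),(E,O)),(((Q,K),(L,G)),M)).
From O up to that node: 3 branches. From K up to the same node: 4 branches. Total: 3 + 4 = 7.

7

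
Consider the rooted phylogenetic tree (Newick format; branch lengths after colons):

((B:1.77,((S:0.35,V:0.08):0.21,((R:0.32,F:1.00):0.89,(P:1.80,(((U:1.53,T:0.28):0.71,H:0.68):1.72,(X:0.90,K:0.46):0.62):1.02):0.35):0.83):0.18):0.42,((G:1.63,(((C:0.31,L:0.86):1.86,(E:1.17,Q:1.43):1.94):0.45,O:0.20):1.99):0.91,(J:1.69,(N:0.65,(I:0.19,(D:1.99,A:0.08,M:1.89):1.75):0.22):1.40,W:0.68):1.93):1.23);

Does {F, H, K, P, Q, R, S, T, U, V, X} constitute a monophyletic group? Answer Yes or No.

The MRCA of the listed taxa is the root, so the smallest clade containing them is the whole tree.
That clade also contains A, B, C, D, E, G, I, J, L, M, N, O, W, which are not in the proposed group, so the group is not monophyletic.

No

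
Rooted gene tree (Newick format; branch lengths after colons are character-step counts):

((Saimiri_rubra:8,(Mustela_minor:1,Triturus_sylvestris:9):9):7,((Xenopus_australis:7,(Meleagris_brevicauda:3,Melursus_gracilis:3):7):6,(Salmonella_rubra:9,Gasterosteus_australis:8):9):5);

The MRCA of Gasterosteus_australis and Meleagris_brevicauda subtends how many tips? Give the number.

5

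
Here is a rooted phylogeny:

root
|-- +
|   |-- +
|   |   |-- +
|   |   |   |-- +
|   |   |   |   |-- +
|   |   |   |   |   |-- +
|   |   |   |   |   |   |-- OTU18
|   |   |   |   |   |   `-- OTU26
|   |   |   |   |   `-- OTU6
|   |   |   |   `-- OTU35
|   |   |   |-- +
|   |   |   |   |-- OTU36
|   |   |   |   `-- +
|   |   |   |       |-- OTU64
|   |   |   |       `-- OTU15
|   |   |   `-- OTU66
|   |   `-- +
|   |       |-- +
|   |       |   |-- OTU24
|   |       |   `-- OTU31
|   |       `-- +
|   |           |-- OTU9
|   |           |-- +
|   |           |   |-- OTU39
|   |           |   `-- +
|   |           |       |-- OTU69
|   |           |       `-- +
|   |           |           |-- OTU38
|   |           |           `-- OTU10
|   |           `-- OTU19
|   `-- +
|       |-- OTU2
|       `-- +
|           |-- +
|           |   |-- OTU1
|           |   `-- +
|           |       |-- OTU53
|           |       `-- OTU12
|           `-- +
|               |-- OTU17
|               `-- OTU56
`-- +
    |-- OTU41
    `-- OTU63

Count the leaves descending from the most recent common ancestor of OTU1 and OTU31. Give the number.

The MRCA of OTU1 and OTU31 is the node subtending ((((((OTU18,OTU26),OTU6),OTU35),(OTU36,(OTU64,OTU15)),OTU66),((OTU24,OTU31),(OTU9,(OTU39,(OTU69,(OTU38,OTU10))),OTU19))),(OTU2,((OTU1,(OTU53,OTU12)),(OTU17,OTU56)))).
That clade contains 22 terminal taxa: OTU1, OTU10, OTU12, OTU15, OTU17, OTU18, OTU19, OTU2, OTU24, OTU26, OTU31, OTU35, OTU36, OTU38, OTU39, OTU53, OTU56, OTU6, OTU64, OTU66, OTU69, OTU9.

22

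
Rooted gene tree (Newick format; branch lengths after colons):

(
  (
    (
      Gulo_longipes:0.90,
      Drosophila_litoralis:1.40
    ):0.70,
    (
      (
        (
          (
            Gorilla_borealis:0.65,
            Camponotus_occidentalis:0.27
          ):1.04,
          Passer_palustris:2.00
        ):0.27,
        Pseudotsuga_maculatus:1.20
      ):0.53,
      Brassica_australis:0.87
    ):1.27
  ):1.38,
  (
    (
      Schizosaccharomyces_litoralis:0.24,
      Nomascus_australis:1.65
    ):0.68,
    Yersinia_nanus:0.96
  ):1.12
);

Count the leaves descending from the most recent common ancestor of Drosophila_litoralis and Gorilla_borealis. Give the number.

The MRCA of Drosophila_litoralis and Gorilla_borealis is the node subtending ((Gulo_longipes,Drosophila_litoralis),((((Gorilla_borealis,Camponotus_occidentalis),Passer_palustris),Pseudotsuga_maculatus),Brassica_australis)).
That clade contains 7 terminal taxa: Brassica_australis, Camponotus_occidentalis, Drosophila_litoralis, Gorilla_borealis, Gulo_longipes, Passer_palustris, Pseudotsuga_maculatus.

7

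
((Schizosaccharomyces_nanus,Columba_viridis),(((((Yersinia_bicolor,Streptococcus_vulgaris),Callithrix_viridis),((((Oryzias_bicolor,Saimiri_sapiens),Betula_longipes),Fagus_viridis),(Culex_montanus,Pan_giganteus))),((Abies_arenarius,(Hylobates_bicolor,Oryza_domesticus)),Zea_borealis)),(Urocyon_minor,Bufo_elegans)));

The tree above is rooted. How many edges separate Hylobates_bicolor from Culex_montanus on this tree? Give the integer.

8

The MRCA of Hylobates_bicolor and Culex_montanus is the node subtending ((((Yersinia_bicolor,Streptococcus_vulgaris),Callithrix_viridis),((((Oryzias_bicolor,Saimiri_sapiens),Betula_longipes),Fagus_viridis),(Culex_montanus,Pan_giganteus))),((Abies_arenarius,(Hylobates_bicolor,Oryza_domesticus)),Zea_borealis)).
From Hylobates_bicolor up to that node: 4 branches. From Culex_montanus up to the same node: 4 branches. Total: 4 + 4 = 8.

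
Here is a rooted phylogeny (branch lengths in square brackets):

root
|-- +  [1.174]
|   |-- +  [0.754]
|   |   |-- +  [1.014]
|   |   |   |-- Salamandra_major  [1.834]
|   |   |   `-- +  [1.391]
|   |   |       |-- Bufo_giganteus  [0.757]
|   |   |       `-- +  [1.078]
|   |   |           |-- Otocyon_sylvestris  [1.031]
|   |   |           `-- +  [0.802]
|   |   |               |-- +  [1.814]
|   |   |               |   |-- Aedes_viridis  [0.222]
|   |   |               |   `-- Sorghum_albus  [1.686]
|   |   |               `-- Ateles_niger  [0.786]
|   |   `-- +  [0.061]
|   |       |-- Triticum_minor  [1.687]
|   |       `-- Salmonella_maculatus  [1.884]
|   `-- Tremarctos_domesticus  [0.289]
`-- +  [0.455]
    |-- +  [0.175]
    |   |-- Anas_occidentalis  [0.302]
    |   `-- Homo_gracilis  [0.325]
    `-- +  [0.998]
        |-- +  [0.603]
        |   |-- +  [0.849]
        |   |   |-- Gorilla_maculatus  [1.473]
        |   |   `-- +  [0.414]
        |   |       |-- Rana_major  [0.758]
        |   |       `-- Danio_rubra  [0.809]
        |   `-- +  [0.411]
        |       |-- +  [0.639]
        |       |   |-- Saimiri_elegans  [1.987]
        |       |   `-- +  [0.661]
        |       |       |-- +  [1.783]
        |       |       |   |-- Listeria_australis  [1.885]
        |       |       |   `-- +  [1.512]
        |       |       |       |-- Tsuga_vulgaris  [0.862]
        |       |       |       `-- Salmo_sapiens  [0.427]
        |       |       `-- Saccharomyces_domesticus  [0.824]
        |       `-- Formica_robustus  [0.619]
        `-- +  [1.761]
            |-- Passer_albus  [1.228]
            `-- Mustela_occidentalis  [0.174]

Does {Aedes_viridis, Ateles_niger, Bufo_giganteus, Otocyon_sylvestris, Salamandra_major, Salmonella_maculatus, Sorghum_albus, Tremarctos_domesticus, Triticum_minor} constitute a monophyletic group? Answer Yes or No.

Yes

The most recent common ancestor of these taxa subtends (((Salamandra_major,(Bufo_giganteus,(Otocyon_sylvestris,((Aedes_viridis,Sorghum_albus),Ateles_niger)))),(Triticum_minor,Salmonella_maculatus)),Tremarctos_domesticus).
That clade has exactly 9 tips — every listed taxon and nothing else — so the group is monophyletic.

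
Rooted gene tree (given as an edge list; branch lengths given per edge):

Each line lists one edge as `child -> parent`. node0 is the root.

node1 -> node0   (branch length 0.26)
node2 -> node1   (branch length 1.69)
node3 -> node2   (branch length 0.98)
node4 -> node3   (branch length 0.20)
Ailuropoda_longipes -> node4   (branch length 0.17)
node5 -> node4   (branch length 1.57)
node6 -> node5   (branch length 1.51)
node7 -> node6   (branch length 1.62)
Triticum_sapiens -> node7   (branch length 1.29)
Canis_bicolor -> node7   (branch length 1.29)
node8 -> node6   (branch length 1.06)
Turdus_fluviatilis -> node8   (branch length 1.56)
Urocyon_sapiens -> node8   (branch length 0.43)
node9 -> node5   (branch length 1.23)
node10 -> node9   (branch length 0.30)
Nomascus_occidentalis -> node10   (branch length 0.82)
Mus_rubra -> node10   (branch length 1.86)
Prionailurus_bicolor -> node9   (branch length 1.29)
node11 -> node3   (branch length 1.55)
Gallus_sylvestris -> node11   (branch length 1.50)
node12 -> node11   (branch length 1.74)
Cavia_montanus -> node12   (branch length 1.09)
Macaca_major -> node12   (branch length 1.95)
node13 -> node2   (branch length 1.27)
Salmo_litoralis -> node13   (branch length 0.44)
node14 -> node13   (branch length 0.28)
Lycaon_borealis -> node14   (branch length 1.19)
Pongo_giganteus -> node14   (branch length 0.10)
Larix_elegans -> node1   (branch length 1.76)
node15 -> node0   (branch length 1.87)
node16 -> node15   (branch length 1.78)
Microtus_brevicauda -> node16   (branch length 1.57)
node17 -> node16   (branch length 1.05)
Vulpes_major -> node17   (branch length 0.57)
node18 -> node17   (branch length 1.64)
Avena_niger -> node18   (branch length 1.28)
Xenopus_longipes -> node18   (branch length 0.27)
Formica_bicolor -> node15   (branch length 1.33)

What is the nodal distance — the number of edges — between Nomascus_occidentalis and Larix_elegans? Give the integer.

The MRCA of Nomascus_occidentalis and Larix_elegans is the node subtending ((((Ailuropoda_longipes,(((Triticum_sapiens,Canis_bicolor),(Turdus_fluviatilis,Urocyon_sapiens)),((Nomascus_occidentalis,Mus_rubra),Prionailurus_bicolor))),(Gallus_sylvestris,(Cavia_montanus,Macaca_major))),(Salmo_litoralis,(Lycaon_borealis,Pongo_giganteus))),Larix_elegans).
From Nomascus_occidentalis up to that node: 7 branches. From Larix_elegans up to the same node: 1 branch. Total: 7 + 1 = 8.

8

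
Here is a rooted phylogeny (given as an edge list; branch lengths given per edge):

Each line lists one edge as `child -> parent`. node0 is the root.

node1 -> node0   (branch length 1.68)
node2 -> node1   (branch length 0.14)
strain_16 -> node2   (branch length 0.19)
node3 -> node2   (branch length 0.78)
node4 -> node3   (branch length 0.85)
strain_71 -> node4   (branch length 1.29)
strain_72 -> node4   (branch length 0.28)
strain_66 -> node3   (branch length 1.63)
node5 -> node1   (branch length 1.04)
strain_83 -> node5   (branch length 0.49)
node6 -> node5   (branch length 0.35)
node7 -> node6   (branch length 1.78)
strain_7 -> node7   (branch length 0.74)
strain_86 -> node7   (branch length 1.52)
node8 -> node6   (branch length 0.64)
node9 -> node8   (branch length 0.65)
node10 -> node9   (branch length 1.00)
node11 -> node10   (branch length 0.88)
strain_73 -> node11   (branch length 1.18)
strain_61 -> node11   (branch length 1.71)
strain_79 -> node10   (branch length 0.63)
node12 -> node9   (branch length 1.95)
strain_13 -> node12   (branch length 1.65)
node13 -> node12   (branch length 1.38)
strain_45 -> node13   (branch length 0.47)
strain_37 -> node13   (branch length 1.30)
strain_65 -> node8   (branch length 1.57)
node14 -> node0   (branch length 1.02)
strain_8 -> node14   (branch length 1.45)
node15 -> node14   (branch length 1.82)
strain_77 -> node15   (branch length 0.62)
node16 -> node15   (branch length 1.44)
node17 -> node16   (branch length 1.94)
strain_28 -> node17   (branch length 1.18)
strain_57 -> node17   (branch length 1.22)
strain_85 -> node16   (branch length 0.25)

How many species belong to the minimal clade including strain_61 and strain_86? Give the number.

The MRCA of strain_61 and strain_86 is the node subtending ((strain_7,strain_86),((((strain_73,strain_61),strain_79),(strain_13,(strain_45,strain_37))),strain_65)).
That clade contains 9 terminal taxa: strain_13, strain_37, strain_45, strain_61, strain_65, strain_7, strain_73, strain_79, strain_86.

9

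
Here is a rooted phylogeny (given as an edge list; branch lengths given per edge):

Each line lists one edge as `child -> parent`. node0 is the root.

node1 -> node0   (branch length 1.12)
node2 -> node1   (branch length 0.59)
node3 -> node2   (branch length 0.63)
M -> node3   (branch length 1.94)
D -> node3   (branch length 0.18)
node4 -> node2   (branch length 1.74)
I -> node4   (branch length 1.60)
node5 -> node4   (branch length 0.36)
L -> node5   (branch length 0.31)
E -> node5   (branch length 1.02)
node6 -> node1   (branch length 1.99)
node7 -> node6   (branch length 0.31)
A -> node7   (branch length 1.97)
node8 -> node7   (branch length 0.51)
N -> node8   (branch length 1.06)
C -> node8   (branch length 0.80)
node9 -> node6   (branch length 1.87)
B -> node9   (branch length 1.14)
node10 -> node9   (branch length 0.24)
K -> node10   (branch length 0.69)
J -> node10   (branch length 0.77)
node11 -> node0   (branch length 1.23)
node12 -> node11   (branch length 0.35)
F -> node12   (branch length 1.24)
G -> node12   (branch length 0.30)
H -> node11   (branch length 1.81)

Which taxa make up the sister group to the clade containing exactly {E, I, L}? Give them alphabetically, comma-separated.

D, M

The clade containing exactly {E, I, L} attaches to the tree at the node subtending ((M,D),(I,(L,E))).
The other lineage descending from that same node — the sister group — is (M,D); its 2 tips in alphabetical order are the answer.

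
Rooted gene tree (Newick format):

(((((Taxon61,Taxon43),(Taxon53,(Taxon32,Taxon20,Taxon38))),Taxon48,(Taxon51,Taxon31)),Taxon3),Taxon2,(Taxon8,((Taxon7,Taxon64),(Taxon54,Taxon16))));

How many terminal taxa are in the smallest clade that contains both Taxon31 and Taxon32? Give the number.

The MRCA of Taxon31 and Taxon32 is the node subtending (((Taxon61,Taxon43),(Taxon53,(Taxon32,Taxon20,Taxon38))),Taxon48,(Taxon51,Taxon31)).
That clade contains 9 terminal taxa: Taxon20, Taxon31, Taxon32, Taxon38, Taxon43, Taxon48, Taxon51, Taxon53, Taxon61.

9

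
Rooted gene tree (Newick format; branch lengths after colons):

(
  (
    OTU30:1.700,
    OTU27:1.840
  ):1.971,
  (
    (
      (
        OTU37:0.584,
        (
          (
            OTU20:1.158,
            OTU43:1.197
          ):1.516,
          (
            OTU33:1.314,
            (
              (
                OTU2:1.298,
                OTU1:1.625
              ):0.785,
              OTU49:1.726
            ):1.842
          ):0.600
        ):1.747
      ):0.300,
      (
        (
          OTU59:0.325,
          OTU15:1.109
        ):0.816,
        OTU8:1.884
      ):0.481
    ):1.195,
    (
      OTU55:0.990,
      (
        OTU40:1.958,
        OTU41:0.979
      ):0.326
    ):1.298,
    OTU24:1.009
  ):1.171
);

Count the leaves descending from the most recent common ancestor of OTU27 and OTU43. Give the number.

16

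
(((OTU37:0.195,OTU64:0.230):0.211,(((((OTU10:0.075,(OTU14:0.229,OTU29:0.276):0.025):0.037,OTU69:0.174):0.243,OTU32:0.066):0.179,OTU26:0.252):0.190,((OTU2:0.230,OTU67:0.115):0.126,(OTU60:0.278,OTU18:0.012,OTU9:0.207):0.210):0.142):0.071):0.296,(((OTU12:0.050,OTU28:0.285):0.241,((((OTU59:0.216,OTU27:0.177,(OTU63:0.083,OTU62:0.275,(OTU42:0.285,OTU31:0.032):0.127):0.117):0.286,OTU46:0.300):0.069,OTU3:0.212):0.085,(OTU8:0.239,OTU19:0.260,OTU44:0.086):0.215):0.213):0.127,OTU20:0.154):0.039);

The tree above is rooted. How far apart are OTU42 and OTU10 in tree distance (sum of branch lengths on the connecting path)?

2.439

The path runs OTU42 → … → MRCA → … → OTU10; the MRCA is the root of the tree.
Branch lengths along that path: 0.285 + 0.127 + 0.117 + 0.286 + 0.069 + 0.085 + 0.213 + 0.127 + 0.039 + 0.296 + 0.071 + 0.190 + 0.179 + 0.243 + 0.037 + 0.075 = 2.439.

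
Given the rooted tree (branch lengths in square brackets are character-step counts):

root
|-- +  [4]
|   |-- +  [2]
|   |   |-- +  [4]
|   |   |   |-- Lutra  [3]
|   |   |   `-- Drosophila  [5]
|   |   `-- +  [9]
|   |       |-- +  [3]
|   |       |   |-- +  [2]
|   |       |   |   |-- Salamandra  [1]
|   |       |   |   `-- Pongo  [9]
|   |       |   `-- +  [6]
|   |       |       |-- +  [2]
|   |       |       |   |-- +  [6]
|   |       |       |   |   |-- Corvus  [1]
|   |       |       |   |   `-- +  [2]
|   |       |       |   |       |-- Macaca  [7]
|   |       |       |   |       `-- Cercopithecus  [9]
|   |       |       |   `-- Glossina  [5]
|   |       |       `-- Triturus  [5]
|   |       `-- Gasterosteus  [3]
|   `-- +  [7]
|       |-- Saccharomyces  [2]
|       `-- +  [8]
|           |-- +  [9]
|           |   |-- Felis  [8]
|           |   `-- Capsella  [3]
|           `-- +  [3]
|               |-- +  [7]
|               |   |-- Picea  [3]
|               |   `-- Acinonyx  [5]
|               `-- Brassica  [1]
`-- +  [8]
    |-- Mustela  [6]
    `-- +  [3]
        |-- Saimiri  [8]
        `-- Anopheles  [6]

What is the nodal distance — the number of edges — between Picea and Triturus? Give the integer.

The MRCA of Picea and Triturus is the node subtending (((Lutra,Drosophila),(((Salamandra,Pongo),(((Corvus,(Macaca,Cercopithecus)),Glossina),Triturus)),Gasterosteus)),(Saccharomyces,((Felis,Capsella),((Picea,Acinonyx),Brassica)))).
From Picea up to that node: 5 branches. From Triturus up to the same node: 5 branches. Total: 5 + 5 = 10.

10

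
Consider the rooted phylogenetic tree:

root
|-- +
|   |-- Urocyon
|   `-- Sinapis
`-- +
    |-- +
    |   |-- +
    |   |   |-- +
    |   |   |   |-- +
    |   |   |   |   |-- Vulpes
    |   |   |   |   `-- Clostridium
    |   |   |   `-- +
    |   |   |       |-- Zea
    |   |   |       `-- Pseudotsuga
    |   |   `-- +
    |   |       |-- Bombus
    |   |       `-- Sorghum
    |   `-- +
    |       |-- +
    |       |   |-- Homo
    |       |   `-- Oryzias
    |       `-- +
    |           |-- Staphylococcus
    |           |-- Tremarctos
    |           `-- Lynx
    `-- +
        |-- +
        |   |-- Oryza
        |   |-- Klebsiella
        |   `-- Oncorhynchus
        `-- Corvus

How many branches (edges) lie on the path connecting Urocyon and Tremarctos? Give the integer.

7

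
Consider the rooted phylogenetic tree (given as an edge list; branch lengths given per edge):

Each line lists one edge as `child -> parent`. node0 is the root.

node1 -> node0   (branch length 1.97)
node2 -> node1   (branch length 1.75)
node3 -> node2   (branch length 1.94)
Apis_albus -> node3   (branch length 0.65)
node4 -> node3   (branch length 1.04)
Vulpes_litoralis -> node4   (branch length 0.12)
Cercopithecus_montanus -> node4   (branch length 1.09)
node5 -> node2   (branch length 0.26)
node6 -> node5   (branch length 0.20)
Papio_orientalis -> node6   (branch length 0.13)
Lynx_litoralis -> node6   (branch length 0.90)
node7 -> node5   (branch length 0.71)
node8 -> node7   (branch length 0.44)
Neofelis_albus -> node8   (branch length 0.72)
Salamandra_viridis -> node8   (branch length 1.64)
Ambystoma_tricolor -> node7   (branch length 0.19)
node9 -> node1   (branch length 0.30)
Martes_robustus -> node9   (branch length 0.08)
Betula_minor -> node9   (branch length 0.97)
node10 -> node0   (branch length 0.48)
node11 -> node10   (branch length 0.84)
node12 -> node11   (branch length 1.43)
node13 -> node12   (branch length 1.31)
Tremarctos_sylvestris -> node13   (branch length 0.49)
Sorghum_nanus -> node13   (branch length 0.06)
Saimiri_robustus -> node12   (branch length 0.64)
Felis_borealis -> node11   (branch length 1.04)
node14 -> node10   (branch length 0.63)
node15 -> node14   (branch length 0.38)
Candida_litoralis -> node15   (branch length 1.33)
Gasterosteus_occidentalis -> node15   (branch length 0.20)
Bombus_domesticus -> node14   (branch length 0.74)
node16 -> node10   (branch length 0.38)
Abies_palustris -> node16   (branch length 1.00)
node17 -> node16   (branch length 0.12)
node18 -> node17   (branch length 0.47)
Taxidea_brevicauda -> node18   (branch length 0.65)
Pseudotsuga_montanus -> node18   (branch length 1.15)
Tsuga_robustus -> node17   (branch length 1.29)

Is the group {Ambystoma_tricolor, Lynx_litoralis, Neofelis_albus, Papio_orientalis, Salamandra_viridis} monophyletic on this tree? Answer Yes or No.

Yes

The most recent common ancestor of these taxa subtends ((Papio_orientalis,Lynx_litoralis),((Neofelis_albus,Salamandra_viridis),Ambystoma_tricolor)).
That clade has exactly 5 tips — every listed taxon and nothing else — so the group is monophyletic.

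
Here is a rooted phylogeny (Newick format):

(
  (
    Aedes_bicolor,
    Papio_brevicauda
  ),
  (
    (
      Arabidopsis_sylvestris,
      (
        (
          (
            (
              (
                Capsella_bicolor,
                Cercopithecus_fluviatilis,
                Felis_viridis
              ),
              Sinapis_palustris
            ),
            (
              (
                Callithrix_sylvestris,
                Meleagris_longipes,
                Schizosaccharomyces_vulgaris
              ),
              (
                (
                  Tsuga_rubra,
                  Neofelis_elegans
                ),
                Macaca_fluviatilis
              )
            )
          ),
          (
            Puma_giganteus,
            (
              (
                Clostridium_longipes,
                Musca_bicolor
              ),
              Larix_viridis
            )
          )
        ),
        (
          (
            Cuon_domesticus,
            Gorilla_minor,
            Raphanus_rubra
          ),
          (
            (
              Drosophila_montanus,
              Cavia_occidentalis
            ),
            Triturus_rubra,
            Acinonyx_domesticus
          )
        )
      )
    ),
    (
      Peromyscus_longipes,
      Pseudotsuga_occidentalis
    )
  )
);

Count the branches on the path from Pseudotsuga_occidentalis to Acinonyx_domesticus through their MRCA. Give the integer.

The MRCA of Pseudotsuga_occidentalis and Acinonyx_domesticus is the node subtending ((Arabidopsis_sylvestris,(((((Capsella_bicolor,Cercopithecus_fluviatilis,Felis_viridis),Sinapis_palustris),((Callithrix_sylvestris,Meleagris_longipes,Schizosaccharomyces_vulgaris),((Tsuga_rubra,Neofelis_elegans),Macaca_fluviatilis))),(Puma_giganteus,((Clostridium_longipes,Musca_bicolor),Larix_viridis))),((Cuon_domesticus,Gorilla_minor,Raphanus_rubra),((Drosophila_montanus,Cavia_occidentalis),Triturus_rubra,Acinonyx_domesticus)))),(Peromyscus_longipes,Pseudotsuga_occidentalis)).
From Pseudotsuga_occidentalis up to that node: 2 branches. From Acinonyx_domesticus up to the same node: 5 branches. Total: 2 + 5 = 7.

7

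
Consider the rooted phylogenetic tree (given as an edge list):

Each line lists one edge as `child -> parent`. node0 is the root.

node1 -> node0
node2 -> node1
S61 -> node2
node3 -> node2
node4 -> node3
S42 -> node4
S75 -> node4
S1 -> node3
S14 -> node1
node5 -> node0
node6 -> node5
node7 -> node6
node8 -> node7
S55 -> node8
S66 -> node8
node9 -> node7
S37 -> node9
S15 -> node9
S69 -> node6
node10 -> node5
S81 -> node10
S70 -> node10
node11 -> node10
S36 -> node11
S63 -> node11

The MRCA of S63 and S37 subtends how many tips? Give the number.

The MRCA of S63 and S37 is the node subtending ((((S55,S66),(S37,S15)),S69),(S81,S70,(S36,S63))).
That clade contains 9 terminal taxa: S15, S36, S37, S55, S63, S66, S69, S70, S81.

9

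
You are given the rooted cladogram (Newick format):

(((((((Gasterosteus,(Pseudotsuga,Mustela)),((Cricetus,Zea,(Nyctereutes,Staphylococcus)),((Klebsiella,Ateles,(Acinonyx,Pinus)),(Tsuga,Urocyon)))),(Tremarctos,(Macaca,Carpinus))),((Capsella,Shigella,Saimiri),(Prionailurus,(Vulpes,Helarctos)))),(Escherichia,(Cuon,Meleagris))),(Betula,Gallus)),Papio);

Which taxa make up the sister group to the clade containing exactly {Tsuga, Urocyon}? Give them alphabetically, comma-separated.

The clade containing exactly {Tsuga, Urocyon} attaches to the tree at the node subtending ((Klebsiella,Ateles,(Acinonyx,Pinus)),(Tsuga,Urocyon)).
The other lineage descending from that same node — the sister group — is (Klebsiella,Ateles,(Acinonyx,Pinus)); its 4 tips in alphabetical order are the answer.

Acinonyx, Ateles, Klebsiella, Pinus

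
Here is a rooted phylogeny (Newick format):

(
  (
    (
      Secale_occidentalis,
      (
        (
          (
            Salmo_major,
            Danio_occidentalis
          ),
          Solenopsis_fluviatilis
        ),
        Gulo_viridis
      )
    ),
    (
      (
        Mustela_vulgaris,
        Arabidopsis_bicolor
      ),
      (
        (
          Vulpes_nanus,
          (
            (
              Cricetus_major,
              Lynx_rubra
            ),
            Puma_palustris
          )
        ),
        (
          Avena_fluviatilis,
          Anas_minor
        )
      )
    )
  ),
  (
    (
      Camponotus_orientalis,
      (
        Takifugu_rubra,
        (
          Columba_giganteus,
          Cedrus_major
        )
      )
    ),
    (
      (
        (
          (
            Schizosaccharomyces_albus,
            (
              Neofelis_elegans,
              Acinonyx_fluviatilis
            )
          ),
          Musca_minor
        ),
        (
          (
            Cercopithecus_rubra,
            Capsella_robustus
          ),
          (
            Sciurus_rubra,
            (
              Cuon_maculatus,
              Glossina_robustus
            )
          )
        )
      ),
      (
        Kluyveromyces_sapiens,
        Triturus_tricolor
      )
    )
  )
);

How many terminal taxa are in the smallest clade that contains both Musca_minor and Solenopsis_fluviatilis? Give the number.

28

The MRCA of Musca_minor and Solenopsis_fluviatilis is the root, so the clade is the entire tree.
That clade contains 28 terminal taxa: Acinonyx_fluviatilis, Anas_minor, Arabidopsis_bicolor, Avena_fluviatilis, Camponotus_orientalis, Capsella_robustus, Cedrus_major, Cercopithecus_rubra, Columba_giganteus, Cricetus_major, Cuon_maculatus, Danio_occidentalis, Glossina_robustus, Gulo_viridis, Kluyveromyces_sapiens, Lynx_rubra, Musca_minor, Mustela_vulgaris, Neofelis_elegans, Puma_palustris, Salmo_major, Schizosaccharomyces_albus, Sciurus_rubra, Secale_occidentalis, Solenopsis_fluviatilis, Takifugu_rubra, Triturus_tricolor, Vulpes_nanus.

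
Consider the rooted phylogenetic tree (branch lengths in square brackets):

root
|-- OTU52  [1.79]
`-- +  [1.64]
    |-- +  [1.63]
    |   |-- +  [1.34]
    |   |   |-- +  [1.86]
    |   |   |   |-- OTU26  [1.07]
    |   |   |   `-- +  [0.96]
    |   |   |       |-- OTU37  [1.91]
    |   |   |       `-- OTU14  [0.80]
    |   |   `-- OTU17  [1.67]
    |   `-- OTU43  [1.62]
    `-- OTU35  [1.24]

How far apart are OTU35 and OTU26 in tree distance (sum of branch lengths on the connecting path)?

7.14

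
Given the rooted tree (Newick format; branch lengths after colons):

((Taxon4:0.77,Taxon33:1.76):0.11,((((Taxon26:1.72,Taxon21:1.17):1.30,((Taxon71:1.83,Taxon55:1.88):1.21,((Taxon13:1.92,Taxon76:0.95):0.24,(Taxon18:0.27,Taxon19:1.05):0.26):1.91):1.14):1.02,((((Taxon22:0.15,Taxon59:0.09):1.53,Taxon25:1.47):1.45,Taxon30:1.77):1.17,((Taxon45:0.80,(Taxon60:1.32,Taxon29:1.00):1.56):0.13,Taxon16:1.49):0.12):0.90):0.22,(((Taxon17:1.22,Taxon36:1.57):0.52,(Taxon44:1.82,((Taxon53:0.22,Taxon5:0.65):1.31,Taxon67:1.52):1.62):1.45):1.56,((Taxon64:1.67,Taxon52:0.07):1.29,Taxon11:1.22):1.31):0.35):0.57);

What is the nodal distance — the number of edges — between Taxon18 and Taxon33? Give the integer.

The MRCA of Taxon18 and Taxon33 is the root of the tree.
From Taxon18 up to that node: 7 branches. From Taxon33 up to the same node: 2 branches. Total: 7 + 2 = 9.

9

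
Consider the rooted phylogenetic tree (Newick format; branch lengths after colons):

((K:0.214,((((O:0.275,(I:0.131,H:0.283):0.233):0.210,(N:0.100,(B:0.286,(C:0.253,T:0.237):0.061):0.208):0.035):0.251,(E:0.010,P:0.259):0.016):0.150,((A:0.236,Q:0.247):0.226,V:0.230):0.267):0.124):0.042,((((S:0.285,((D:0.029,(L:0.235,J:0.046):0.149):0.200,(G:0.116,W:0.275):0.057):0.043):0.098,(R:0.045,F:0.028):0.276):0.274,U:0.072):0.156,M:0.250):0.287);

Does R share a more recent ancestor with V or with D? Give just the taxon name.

The MRCA of R and D subtends ((S,((D,(L,J)),(G,W))),(R,F)) (8 taxa).
The MRCA of R and V is the root, subtending the entire tree (23 taxa).
The first is nested inside the second, so R shares a more recent common ancestor with D.

D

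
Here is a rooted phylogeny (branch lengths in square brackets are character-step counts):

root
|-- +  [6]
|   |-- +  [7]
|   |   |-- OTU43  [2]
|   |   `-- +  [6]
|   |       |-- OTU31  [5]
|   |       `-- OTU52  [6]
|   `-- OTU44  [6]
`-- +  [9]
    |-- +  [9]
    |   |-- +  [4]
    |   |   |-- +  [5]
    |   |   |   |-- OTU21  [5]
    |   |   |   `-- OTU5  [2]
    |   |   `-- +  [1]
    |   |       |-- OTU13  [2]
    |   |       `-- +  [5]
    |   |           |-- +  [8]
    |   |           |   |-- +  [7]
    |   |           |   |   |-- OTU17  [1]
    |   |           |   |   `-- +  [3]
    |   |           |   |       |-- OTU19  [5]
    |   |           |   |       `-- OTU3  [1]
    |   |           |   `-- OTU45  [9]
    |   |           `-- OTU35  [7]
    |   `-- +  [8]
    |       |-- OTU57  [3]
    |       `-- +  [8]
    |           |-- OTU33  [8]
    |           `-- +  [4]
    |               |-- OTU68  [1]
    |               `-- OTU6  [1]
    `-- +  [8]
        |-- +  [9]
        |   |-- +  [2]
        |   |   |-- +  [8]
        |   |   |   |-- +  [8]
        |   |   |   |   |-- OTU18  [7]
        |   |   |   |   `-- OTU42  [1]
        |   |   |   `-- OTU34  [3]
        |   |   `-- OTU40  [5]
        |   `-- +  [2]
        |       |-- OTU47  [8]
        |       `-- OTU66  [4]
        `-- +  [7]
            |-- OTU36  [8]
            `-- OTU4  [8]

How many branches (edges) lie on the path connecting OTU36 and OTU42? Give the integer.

7

The MRCA of OTU36 and OTU42 is the node subtending (((((OTU18,OTU42),OTU34),OTU40),(OTU47,OTU66)),(OTU36,OTU4)).
From OTU36 up to that node: 2 branches. From OTU42 up to the same node: 5 branches. Total: 2 + 5 = 7.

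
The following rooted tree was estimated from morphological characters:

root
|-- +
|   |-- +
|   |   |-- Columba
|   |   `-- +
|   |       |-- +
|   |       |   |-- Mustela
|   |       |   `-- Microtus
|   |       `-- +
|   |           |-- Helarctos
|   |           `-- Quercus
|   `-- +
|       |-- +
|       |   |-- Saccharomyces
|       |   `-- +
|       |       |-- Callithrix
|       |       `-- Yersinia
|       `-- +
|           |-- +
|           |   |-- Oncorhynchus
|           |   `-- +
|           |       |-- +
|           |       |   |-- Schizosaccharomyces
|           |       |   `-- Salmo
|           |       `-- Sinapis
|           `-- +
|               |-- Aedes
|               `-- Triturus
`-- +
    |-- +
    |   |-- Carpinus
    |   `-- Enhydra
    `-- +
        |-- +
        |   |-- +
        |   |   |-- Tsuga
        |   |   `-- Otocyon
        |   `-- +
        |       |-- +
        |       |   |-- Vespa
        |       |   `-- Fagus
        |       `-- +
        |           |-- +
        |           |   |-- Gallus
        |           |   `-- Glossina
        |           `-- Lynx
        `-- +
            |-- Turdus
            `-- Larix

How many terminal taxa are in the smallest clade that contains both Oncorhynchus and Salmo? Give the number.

4

The MRCA of Oncorhynchus and Salmo is the node subtending (Oncorhynchus,((Schizosaccharomyces,Salmo),Sinapis)).
That clade contains 4 terminal taxa: Oncorhynchus, Salmo, Schizosaccharomyces, Sinapis.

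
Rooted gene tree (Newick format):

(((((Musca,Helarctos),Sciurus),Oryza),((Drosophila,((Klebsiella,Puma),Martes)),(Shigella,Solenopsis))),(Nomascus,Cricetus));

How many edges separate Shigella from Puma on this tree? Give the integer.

The MRCA of Shigella and Puma is the node subtending ((Drosophila,((Klebsiella,Puma),Martes)),(Shigella,Solenopsis)).
From Shigella up to that node: 2 branches. From Puma up to the same node: 4 branches. Total: 2 + 4 = 6.

6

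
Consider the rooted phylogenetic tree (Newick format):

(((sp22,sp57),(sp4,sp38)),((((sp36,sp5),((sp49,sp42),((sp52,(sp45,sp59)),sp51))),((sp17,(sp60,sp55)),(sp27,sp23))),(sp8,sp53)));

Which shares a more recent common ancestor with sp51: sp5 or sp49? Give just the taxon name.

The MRCA of sp51 and sp49 subtends ((sp49,sp42),((sp52,(sp45,sp59)),sp51)) (6 taxa).
The MRCA of sp51 and sp5 subtends ((sp36,sp5),((sp49,sp42),((sp52,(sp45,sp59)),sp51))) (8 taxa).
The first is nested inside the second, so sp51 shares a more recent common ancestor with sp49.

sp49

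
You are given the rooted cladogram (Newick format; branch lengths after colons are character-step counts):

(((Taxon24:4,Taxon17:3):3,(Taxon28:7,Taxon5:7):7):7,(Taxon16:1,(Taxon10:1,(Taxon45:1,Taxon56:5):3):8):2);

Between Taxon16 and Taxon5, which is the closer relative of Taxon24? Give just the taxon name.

Taxon5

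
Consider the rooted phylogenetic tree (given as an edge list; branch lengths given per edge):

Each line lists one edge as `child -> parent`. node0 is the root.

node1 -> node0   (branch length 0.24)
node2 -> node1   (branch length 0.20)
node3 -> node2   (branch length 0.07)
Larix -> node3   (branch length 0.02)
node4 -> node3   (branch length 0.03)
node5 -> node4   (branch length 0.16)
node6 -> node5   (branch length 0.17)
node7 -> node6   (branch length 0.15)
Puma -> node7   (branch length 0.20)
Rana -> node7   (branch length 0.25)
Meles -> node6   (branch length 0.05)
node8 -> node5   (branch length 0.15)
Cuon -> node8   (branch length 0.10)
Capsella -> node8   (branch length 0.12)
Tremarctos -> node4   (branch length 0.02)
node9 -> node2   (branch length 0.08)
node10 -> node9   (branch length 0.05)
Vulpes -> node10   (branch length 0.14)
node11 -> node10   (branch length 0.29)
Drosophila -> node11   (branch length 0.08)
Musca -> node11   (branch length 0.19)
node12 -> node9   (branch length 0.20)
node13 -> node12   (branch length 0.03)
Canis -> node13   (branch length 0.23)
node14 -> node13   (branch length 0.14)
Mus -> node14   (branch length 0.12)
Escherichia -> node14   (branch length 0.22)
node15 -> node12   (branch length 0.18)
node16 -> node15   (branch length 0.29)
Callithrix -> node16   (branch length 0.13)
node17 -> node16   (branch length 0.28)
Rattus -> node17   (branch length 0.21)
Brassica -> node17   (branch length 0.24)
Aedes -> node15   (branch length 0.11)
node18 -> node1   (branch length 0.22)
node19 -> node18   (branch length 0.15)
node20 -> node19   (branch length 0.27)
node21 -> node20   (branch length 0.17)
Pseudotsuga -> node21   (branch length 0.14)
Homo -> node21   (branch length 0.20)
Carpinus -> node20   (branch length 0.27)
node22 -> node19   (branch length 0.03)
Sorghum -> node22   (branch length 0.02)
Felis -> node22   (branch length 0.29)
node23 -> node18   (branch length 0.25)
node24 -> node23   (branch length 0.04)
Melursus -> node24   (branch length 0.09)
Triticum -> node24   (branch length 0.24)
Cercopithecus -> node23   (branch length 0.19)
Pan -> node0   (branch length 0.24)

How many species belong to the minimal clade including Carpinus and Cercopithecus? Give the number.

8

The MRCA of Carpinus and Cercopithecus is the node subtending ((((Pseudotsuga,Homo),Carpinus),(Sorghum,Felis)),((Melursus,Triticum),Cercopithecus)).
That clade contains 8 terminal taxa: Carpinus, Cercopithecus, Felis, Homo, Melursus, Pseudotsuga, Sorghum, Triticum.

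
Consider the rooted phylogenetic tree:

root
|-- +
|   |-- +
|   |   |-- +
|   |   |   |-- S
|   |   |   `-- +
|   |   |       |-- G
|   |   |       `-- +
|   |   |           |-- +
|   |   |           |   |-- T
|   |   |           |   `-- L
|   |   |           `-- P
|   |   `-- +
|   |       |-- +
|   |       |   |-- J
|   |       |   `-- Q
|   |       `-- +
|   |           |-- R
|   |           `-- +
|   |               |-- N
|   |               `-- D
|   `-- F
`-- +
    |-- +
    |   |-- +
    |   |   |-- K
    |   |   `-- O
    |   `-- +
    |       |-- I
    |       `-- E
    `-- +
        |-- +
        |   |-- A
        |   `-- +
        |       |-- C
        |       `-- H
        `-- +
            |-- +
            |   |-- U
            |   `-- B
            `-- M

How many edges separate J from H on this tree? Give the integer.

The MRCA of J and H is the root of the tree.
From J up to that node: 5 branches. From H up to the same node: 5 branches. Total: 5 + 5 = 10.

10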